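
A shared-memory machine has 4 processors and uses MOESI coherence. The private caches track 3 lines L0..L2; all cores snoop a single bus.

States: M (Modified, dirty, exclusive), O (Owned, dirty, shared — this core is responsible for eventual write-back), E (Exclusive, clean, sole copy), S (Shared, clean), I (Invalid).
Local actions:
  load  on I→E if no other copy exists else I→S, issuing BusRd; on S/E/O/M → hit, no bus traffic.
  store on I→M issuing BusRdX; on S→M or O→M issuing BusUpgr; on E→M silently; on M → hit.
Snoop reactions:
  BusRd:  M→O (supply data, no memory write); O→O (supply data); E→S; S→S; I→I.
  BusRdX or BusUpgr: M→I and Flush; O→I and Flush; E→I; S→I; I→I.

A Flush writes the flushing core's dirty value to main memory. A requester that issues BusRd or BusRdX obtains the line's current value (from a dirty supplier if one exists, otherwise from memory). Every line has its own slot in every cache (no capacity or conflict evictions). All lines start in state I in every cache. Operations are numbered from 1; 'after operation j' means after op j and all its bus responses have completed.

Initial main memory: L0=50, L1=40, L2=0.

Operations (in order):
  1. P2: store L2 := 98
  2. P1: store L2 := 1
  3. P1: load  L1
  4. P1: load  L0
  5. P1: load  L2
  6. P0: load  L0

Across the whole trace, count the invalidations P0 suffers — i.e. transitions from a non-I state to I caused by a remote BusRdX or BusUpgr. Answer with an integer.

[1] P2: store L2 := 98 | P0:I, P1:I, P2:M(98), P3:I | bus: BusRdX
[2] P1: store L2 := 1 | P0:I, P1:M(1), P2:I, P3:I | bus: BusRdX,Flush
[3] P1: load  L1 | P0:I, P1:E(40), P2:I, P3:I | bus: BusRd
[4] P1: load  L0 | P0:I, P1:E(50), P2:I, P3:I | bus: BusRd
[5] P1: load  L2 | P0:I, P1:M(1), P2:I, P3:I | bus: none
[6] P0: load  L0 | P0:S(50), P1:S(50), P2:I, P3:I | bus: BusRd

invalidations = 0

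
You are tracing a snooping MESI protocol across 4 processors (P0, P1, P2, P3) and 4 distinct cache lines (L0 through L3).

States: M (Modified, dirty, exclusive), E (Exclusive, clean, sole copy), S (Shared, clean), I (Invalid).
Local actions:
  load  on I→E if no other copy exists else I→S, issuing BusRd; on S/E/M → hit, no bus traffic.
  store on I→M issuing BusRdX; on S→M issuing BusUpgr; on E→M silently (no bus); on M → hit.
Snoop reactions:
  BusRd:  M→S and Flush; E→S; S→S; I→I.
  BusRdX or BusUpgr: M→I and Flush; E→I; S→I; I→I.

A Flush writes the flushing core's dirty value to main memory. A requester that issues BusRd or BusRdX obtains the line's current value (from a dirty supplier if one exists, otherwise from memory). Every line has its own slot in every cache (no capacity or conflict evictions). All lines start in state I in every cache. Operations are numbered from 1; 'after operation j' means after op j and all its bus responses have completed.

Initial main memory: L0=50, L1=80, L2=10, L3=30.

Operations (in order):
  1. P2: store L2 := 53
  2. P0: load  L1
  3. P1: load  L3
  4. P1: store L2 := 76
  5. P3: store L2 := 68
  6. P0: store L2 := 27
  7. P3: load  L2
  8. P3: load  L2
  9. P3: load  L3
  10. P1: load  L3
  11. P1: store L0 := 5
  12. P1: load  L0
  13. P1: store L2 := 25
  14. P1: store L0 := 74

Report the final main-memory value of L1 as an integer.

step 1: P2: store L2 := 53  ⟶  IIMI  (L2)  txn=BusRdX  M[L2]=10
step 2: P0: load  L1  ⟶  EIII  (L1)  txn=BusRd  M[L1]=80
step 3: P1: load  L3  ⟶  IEII  (L3)  txn=BusRd  M[L3]=30
step 4: P1: store L2 := 76  ⟶  IMII  (L2)  txn=BusRdX+Flush  M[L2]=53
step 5: P3: store L2 := 68  ⟶  IIIM  (L2)  txn=BusRdX+Flush  M[L2]=76
step 6: P0: store L2 := 27  ⟶  MIII  (L2)  txn=BusRdX+Flush  M[L2]=68
step 7: P3: load  L2  ⟶  SIIS  (L2)  txn=BusRd+Flush  M[L2]=27
step 8: P3: load  L2  ⟶  SIIS  (L2)  txn=∅  M[L2]=27
step 9: P3: load  L3  ⟶  ISIS  (L3)  txn=BusRd  M[L3]=30
step 10: P1: load  L3  ⟶  ISIS  (L3)  txn=∅  M[L3]=30
step 11: P1: store L0 := 5  ⟶  IMII  (L0)  txn=BusRdX  M[L0]=50
step 12: P1: load  L0  ⟶  IMII  (L0)  txn=∅  M[L0]=50
step 13: P1: store L2 := 25  ⟶  IMII  (L2)  txn=BusRdX  M[L2]=27
step 14: P1: store L0 := 74  ⟶  IMII  (L0)  txn=∅  M[L0]=50

memory[L1] = 80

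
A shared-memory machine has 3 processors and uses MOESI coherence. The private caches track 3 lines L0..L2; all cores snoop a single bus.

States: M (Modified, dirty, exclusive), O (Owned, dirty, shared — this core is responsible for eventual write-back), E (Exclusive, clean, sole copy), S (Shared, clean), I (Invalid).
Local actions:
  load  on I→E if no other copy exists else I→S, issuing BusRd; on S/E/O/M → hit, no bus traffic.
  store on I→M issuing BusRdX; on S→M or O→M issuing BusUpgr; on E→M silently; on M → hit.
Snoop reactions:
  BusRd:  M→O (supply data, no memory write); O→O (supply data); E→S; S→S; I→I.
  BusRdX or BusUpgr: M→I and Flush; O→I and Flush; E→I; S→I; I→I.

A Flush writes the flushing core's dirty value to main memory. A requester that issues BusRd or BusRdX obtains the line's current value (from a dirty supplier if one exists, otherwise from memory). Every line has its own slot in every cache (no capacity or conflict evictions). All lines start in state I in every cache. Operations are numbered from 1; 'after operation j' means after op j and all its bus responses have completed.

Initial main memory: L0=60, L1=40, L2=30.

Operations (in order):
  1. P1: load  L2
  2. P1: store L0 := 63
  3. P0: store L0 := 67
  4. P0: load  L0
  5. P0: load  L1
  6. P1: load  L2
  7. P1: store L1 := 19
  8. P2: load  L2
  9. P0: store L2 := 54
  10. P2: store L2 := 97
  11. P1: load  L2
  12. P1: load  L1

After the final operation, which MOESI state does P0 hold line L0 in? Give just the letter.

[1] P1: load  L2 | P0:I, P1:E(30), P2:I | bus: BusRd
[2] P1: store L0 := 63 | P0:I, P1:M(63), P2:I | bus: BusRdX
[3] P0: store L0 := 67 | P0:M(67), P1:I, P2:I | bus: BusRdX,Flush
[4] P0: load  L0 | P0:M(67), P1:I, P2:I | bus: none
[5] P0: load  L1 | P0:E(40), P1:I, P2:I | bus: BusRd
[6] P1: load  L2 | P0:I, P1:E(30), P2:I | bus: none
[7] P1: store L1 := 19 | P0:I, P1:M(19), P2:I | bus: BusRdX
[8] P2: load  L2 | P0:I, P1:S(30), P2:S(30) | bus: BusRd
[9] P0: store L2 := 54 | P0:M(54), P1:I, P2:I | bus: BusRdX
[10] P2: store L2 := 97 | P0:I, P1:I, P2:M(97) | bus: BusRdX,Flush
[11] P1: load  L2 | P0:I, P1:S(97), P2:O(97) | bus: BusRd
[12] P1: load  L1 | P0:I, P1:M(19), P2:I | bus: none

state = M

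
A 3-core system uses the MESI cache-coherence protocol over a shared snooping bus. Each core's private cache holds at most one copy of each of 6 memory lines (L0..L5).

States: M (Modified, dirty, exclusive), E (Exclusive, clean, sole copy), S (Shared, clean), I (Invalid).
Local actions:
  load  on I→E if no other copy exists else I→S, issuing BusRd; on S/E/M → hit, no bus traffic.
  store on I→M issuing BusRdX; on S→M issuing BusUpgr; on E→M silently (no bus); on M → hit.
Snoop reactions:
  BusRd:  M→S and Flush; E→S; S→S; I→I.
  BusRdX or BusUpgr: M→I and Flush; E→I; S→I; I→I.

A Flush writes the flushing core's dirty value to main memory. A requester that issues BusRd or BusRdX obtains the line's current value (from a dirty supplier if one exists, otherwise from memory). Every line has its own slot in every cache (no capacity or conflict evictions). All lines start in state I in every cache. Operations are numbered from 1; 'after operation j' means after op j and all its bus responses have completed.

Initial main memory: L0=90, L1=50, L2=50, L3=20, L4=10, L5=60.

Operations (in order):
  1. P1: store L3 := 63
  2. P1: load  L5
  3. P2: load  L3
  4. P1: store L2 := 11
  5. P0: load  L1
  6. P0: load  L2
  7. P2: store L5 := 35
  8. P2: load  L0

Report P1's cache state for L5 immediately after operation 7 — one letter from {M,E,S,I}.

state = I

step 1: P1: store L3 := 63  ⟶  IMI  (L3)  txn=BusRdX  M[L3]=20
step 2: P1: load  L5  ⟶  IEI  (L5)  txn=BusRd  M[L5]=60
step 3: P2: load  L3  ⟶  ISS  (L3)  txn=BusRd+Flush  M[L3]=63
step 4: P1: store L2 := 11  ⟶  IMI  (L2)  txn=BusRdX  M[L2]=50
step 5: P0: load  L1  ⟶  EII  (L1)  txn=BusRd  M[L1]=50
step 6: P0: load  L2  ⟶  SSI  (L2)  txn=BusRd+Flush  M[L2]=11
step 7: P2: store L5 := 35  ⟶  IIM  (L5)  txn=BusRdX  M[L5]=60
step 8: P2: load  L0  ⟶  IIE  (L0)  txn=BusRd  M[L0]=90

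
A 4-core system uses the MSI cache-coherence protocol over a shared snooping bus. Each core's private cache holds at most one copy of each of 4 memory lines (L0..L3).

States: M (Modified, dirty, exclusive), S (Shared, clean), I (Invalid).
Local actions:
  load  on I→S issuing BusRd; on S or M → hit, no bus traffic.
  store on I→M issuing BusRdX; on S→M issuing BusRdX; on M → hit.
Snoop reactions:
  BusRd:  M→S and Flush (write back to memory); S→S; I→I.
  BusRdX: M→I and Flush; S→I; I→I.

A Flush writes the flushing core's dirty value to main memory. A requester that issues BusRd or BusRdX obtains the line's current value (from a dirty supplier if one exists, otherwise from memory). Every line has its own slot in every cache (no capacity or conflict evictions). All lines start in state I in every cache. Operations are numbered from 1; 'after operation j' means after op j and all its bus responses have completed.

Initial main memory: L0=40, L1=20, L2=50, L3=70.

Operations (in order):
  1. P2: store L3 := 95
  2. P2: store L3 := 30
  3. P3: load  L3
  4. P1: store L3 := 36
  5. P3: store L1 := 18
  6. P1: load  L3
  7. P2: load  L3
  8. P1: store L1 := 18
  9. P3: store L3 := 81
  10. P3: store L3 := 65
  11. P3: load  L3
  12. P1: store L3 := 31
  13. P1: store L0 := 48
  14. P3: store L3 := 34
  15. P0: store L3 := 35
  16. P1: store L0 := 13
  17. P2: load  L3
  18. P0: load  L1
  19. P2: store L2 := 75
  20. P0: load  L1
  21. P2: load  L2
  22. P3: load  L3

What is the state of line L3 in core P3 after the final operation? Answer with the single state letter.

state = S

  op1 P2: store L3 := 95 → I/I/M/I on L3; bus BusRdX; mem=70
  op2 P2: store L3 := 30 → I/I/M/I on L3; bus (none); mem=70
  op3 P3: load  L3 → I/I/S/S on L3; bus BusRd Flush; mem=30
  op4 P1: store L3 := 36 → I/M/I/I on L3; bus BusRdX; mem=30
  op5 P3: store L1 := 18 → I/I/I/M on L1; bus BusRdX; mem=20
  op6 P1: load  L3 → I/M/I/I on L3; bus (none); mem=30
  op7 P2: load  L3 → I/S/S/I on L3; bus BusRd Flush; mem=36
  op8 P1: store L1 := 18 → I/M/I/I on L1; bus BusRdX Flush; mem=18
  op9 P3: store L3 := 81 → I/I/I/M on L3; bus BusRdX; mem=36
  op10 P3: store L3 := 65 → I/I/I/M on L3; bus (none); mem=36
  op11 P3: load  L3 → I/I/I/M on L3; bus (none); mem=36
  op12 P1: store L3 := 31 → I/M/I/I on L3; bus BusRdX Flush; mem=65
  op13 P1: store L0 := 48 → I/M/I/I on L0; bus BusRdX; mem=40
  op14 P3: store L3 := 34 → I/I/I/M on L3; bus BusRdX Flush; mem=31
  op15 P0: store L3 := 35 → M/I/I/I on L3; bus BusRdX Flush; mem=34
  op16 P1: store L0 := 13 → I/M/I/I on L0; bus (none); mem=40
  op17 P2: load  L3 → S/I/S/I on L3; bus BusRd Flush; mem=35
  op18 P0: load  L1 → S/S/I/I on L1; bus BusRd Flush; mem=18
  op19 P2: store L2 := 75 → I/I/M/I on L2; bus BusRdX; mem=50
  op20 P0: load  L1 → S/S/I/I on L1; bus (none); mem=18
  op21 P2: load  L2 → I/I/M/I on L2; bus (none); mem=50
  op22 P3: load  L3 → S/I/S/S on L3; bus BusRd; mem=35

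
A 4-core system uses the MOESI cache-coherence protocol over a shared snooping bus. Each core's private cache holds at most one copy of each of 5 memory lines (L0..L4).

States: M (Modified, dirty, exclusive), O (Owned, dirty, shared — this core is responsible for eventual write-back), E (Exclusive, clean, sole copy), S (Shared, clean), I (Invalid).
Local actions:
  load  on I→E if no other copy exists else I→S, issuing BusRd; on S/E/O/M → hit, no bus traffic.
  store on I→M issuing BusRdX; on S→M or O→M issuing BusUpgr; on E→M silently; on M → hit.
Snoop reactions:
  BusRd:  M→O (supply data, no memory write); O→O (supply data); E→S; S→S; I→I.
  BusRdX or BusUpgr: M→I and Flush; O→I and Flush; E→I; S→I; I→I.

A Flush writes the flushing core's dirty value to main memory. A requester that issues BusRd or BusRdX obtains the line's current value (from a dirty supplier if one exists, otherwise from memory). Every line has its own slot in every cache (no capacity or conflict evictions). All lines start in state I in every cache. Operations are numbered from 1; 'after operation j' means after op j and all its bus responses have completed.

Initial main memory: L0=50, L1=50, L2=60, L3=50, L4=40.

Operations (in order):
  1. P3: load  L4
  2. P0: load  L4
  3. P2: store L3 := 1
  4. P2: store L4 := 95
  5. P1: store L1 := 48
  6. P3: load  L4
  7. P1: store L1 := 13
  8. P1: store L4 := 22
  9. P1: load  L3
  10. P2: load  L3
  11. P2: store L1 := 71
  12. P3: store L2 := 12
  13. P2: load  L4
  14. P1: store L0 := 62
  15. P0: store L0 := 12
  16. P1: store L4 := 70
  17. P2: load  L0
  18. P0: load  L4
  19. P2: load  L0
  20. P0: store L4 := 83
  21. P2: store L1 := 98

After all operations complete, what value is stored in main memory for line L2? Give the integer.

memory[L2] = 60

step 1: P3: load  L4  ⟶  IIIE  (L4)  txn=BusRd  M[L4]=40
step 2: P0: load  L4  ⟶  SIIS  (L4)  txn=BusRd  M[L4]=40
step 3: P2: store L3 := 1  ⟶  IIMI  (L3)  txn=BusRdX  M[L3]=50
step 4: P2: store L4 := 95  ⟶  IIMI  (L4)  txn=BusRdX  M[L4]=40
step 5: P1: store L1 := 48  ⟶  IMII  (L1)  txn=BusRdX  M[L1]=50
step 6: P3: load  L4  ⟶  IIOS  (L4)  txn=BusRd  M[L4]=40
step 7: P1: store L1 := 13  ⟶  IMII  (L1)  txn=∅  M[L1]=50
step 8: P1: store L4 := 22  ⟶  IMII  (L4)  txn=BusRdX+Flush  M[L4]=95
step 9: P1: load  L3  ⟶  ISOI  (L3)  txn=BusRd  M[L3]=50
step 10: P2: load  L3  ⟶  ISOI  (L3)  txn=∅  M[L3]=50
step 11: P2: store L1 := 71  ⟶  IIMI  (L1)  txn=BusRdX+Flush  M[L1]=13
step 12: P3: store L2 := 12  ⟶  IIIM  (L2)  txn=BusRdX  M[L2]=60
step 13: P2: load  L4  ⟶  IOSI  (L4)  txn=BusRd  M[L4]=95
step 14: P1: store L0 := 62  ⟶  IMII  (L0)  txn=BusRdX  M[L0]=50
step 15: P0: store L0 := 12  ⟶  MIII  (L0)  txn=BusRdX+Flush  M[L0]=62
step 16: P1: store L4 := 70  ⟶  IMII  (L4)  txn=BusUpgr  M[L4]=95
step 17: P2: load  L0  ⟶  OISI  (L0)  txn=BusRd  M[L0]=62
step 18: P0: load  L4  ⟶  SOII  (L4)  txn=BusRd  M[L4]=95
step 19: P2: load  L0  ⟶  OISI  (L0)  txn=∅  M[L0]=62
step 20: P0: store L4 := 83  ⟶  MIII  (L4)  txn=BusUpgr+Flush  M[L4]=70
step 21: P2: store L1 := 98  ⟶  IIMI  (L1)  txn=∅  M[L1]=13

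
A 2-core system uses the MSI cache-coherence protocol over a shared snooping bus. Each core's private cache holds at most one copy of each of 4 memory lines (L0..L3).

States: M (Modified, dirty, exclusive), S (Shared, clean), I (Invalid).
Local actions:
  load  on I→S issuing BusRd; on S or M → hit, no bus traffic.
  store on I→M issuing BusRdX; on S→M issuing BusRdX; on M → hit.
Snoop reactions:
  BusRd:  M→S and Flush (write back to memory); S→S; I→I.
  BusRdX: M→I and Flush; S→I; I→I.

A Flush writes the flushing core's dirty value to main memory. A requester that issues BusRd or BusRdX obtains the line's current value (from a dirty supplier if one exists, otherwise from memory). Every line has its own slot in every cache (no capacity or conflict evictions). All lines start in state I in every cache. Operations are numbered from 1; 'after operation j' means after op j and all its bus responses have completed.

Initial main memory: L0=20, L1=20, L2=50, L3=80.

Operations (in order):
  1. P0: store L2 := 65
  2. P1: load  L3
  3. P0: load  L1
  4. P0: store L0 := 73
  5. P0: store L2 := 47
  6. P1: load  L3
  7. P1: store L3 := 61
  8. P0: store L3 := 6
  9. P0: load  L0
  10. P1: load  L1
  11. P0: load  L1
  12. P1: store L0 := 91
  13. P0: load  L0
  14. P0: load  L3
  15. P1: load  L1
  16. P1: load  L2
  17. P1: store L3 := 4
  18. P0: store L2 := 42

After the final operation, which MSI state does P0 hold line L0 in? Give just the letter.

  op1 P0: store L2 := 65 → M/I on L2; bus BusRdX; mem=50
  op2 P1: load  L3 → I/S on L3; bus BusRd; mem=80
  op3 P0: load  L1 → S/I on L1; bus BusRd; mem=20
  op4 P0: store L0 := 73 → M/I on L0; bus BusRdX; mem=20
  op5 P0: store L2 := 47 → M/I on L2; bus (none); mem=50
  op6 P1: load  L3 → I/S on L3; bus (none); mem=80
  op7 P1: store L3 := 61 → I/M on L3; bus BusRdX; mem=80
  op8 P0: store L3 := 6 → M/I on L3; bus BusRdX Flush; mem=61
  op9 P0: load  L0 → M/I on L0; bus (none); mem=20
  op10 P1: load  L1 → S/S on L1; bus BusRd; mem=20
  op11 P0: load  L1 → S/S on L1; bus (none); mem=20
  op12 P1: store L0 := 91 → I/M on L0; bus BusRdX Flush; mem=73
  op13 P0: load  L0 → S/S on L0; bus BusRd Flush; mem=91
  op14 P0: load  L3 → M/I on L3; bus (none); mem=61
  op15 P1: load  L1 → S/S on L1; bus (none); mem=20
  op16 P1: load  L2 → S/S on L2; bus BusRd Flush; mem=47
  op17 P1: store L3 := 4 → I/M on L3; bus BusRdX Flush; mem=6
  op18 P0: store L2 := 42 → M/I on L2; bus BusRdX; mem=47

state = S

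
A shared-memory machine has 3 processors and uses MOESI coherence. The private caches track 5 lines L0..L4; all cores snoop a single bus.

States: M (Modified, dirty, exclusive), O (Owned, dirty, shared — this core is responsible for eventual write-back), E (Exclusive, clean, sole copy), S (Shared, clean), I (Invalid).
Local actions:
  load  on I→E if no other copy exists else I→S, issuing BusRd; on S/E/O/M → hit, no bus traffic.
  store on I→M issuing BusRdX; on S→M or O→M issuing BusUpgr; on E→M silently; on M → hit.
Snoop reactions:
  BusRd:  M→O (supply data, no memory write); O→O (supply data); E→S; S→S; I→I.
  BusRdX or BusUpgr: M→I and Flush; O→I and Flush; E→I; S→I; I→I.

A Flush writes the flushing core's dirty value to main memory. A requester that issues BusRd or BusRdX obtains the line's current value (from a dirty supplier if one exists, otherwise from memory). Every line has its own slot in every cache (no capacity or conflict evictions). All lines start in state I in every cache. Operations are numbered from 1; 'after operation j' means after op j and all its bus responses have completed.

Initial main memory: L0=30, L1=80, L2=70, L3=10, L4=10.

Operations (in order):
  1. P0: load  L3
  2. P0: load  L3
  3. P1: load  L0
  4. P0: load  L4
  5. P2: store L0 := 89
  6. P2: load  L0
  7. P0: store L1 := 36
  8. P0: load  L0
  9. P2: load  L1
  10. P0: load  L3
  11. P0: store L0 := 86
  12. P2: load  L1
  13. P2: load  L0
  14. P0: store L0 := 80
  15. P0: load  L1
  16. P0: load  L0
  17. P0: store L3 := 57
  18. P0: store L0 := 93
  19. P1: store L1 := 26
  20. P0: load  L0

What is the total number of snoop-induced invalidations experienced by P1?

invalidations = 1

step 1: P0: load  L3  ⟶  EII  (L3)  txn=BusRd  M[L3]=10
step 2: P0: load  L3  ⟶  EII  (L3)  txn=∅  M[L3]=10
step 3: P1: load  L0  ⟶  IEI  (L0)  txn=BusRd  M[L0]=30
step 4: P0: load  L4  ⟶  EII  (L4)  txn=BusRd  M[L4]=10
step 5: P2: store L0 := 89  ⟶  IIM  (L0)  txn=BusRdX  M[L0]=30
step 6: P2: load  L0  ⟶  IIM  (L0)  txn=∅  M[L0]=30
step 7: P0: store L1 := 36  ⟶  MII  (L1)  txn=BusRdX  M[L1]=80
step 8: P0: load  L0  ⟶  SIO  (L0)  txn=BusRd  M[L0]=30
step 9: P2: load  L1  ⟶  OIS  (L1)  txn=BusRd  M[L1]=80
step 10: P0: load  L3  ⟶  EII  (L3)  txn=∅  M[L3]=10
step 11: P0: store L0 := 86  ⟶  MII  (L0)  txn=BusUpgr+Flush  M[L0]=89
step 12: P2: load  L1  ⟶  OIS  (L1)  txn=∅  M[L1]=80
step 13: P2: load  L0  ⟶  OIS  (L0)  txn=BusRd  M[L0]=89
step 14: P0: store L0 := 80  ⟶  MII  (L0)  txn=BusUpgr  M[L0]=89
step 15: P0: load  L1  ⟶  OIS  (L1)  txn=∅  M[L1]=80
step 16: P0: load  L0  ⟶  MII  (L0)  txn=∅  M[L0]=89
step 17: P0: store L3 := 57  ⟶  MII  (L3)  txn=∅  M[L3]=10
step 18: P0: store L0 := 93  ⟶  MII  (L0)  txn=∅  M[L0]=89
step 19: P1: store L1 := 26  ⟶  IMI  (L1)  txn=BusRdX+Flush  M[L1]=36
step 20: P0: load  L0  ⟶  MII  (L0)  txn=∅  M[L0]=89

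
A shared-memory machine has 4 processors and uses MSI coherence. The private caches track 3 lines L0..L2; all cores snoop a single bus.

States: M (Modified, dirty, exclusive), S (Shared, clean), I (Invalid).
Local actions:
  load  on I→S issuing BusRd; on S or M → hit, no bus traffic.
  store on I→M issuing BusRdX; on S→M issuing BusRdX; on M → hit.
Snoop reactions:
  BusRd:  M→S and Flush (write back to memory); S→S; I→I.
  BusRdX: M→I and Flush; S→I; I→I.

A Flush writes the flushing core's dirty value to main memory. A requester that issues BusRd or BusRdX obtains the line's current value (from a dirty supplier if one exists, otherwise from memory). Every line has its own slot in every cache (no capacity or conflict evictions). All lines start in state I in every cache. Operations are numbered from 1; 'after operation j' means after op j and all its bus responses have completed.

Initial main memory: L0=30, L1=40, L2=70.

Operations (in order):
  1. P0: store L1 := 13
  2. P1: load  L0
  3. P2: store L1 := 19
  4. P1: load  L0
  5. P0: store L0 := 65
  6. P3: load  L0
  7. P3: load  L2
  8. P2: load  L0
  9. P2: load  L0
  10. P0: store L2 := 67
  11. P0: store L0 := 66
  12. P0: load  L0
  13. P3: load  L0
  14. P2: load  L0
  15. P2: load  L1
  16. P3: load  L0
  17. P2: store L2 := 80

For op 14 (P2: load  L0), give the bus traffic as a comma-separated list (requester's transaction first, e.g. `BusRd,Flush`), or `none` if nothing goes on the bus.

step 1: P0: store L1 := 13  ⟶  MIII  (L1)  txn=BusRdX  M[L1]=40
step 2: P1: load  L0  ⟶  ISII  (L0)  txn=BusRd  M[L0]=30
step 3: P2: store L1 := 19  ⟶  IIMI  (L1)  txn=BusRdX+Flush  M[L1]=13
step 4: P1: load  L0  ⟶  ISII  (L0)  txn=∅  M[L0]=30
step 5: P0: store L0 := 65  ⟶  MIII  (L0)  txn=BusRdX  M[L0]=30
step 6: P3: load  L0  ⟶  SIIS  (L0)  txn=BusRd+Flush  M[L0]=65
step 7: P3: load  L2  ⟶  IIIS  (L2)  txn=BusRd  M[L2]=70
step 8: P2: load  L0  ⟶  SISS  (L0)  txn=BusRd  M[L0]=65
step 9: P2: load  L0  ⟶  SISS  (L0)  txn=∅  M[L0]=65
step 10: P0: store L2 := 67  ⟶  MIII  (L2)  txn=BusRdX  M[L2]=70
step 11: P0: store L0 := 66  ⟶  MIII  (L0)  txn=BusRdX  M[L0]=65
step 12: P0: load  L0  ⟶  MIII  (L0)  txn=∅  M[L0]=65
step 13: P3: load  L0  ⟶  SIIS  (L0)  txn=BusRd+Flush  M[L0]=66
step 14: P2: load  L0  ⟶  SISS  (L0)  txn=BusRd  M[L0]=66
step 15: P2: load  L1  ⟶  IIMI  (L1)  txn=∅  M[L1]=13
step 16: P3: load  L0  ⟶  SISS  (L0)  txn=∅  M[L0]=66
step 17: P2: store L2 := 80  ⟶  IIMI  (L2)  txn=BusRdX+Flush  M[L2]=67

bus = BusRd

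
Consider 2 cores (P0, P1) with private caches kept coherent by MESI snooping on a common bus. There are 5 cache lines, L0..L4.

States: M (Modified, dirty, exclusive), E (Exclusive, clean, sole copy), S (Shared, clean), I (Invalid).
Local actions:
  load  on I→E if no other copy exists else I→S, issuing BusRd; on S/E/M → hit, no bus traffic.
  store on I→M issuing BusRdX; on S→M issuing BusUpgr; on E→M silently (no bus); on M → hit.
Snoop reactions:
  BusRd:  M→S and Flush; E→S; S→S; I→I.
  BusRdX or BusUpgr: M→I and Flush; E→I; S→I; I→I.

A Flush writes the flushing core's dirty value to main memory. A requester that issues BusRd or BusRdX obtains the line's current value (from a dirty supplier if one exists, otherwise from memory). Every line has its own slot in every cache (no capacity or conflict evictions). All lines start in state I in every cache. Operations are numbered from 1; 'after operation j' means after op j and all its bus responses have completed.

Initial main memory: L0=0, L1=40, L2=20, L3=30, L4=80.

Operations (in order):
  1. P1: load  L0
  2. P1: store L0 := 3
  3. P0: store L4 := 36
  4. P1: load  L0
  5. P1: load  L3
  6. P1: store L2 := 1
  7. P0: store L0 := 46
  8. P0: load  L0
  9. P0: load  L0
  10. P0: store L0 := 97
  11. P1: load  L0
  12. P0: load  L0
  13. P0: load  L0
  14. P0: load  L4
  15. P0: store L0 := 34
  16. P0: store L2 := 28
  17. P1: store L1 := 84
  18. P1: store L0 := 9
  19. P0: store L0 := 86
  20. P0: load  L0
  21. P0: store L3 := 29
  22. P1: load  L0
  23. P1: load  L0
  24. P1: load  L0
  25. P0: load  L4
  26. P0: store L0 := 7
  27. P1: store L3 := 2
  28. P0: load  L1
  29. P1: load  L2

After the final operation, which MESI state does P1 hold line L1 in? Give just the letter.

1. P1: load  L0  bus=[BusRd]  L0: P0=I P1=E  mem[L0]=0
2. P1: store L0 := 3  bus=[-]  L0: P0=I P1=M  mem[L0]=0
3. P0: store L4 := 36  bus=[BusRdX]  L4: P0=M P1=I  mem[L4]=80
4. P1: load  L0  bus=[-]  L0: P0=I P1=M  mem[L0]=0
5. P1: load  L3  bus=[BusRd]  L3: P0=I P1=E  mem[L3]=30
6. P1: store L2 := 1  bus=[BusRdX]  L2: P0=I P1=M  mem[L2]=20
7. P0: store L0 := 46  bus=[BusRdX,Flush]  L0: P0=M P1=I  mem[L0]=3
8. P0: load  L0  bus=[-]  L0: P0=M P1=I  mem[L0]=3
9. P0: load  L0  bus=[-]  L0: P0=M P1=I  mem[L0]=3
10. P0: store L0 := 97  bus=[-]  L0: P0=M P1=I  mem[L0]=3
11. P1: load  L0  bus=[BusRd,Flush]  L0: P0=S P1=S  mem[L0]=97
12. P0: load  L0  bus=[-]  L0: P0=S P1=S  mem[L0]=97
13. P0: load  L0  bus=[-]  L0: P0=S P1=S  mem[L0]=97
14. P0: load  L4  bus=[-]  L4: P0=M P1=I  mem[L4]=80
15. P0: store L0 := 34  bus=[BusUpgr]  L0: P0=M P1=I  mem[L0]=97
16. P0: store L2 := 28  bus=[BusRdX,Flush]  L2: P0=M P1=I  mem[L2]=1
17. P1: store L1 := 84  bus=[BusRdX]  L1: P0=I P1=M  mem[L1]=40
18. P1: store L0 := 9  bus=[BusRdX,Flush]  L0: P0=I P1=M  mem[L0]=34
19. P0: store L0 := 86  bus=[BusRdX,Flush]  L0: P0=M P1=I  mem[L0]=9
20. P0: load  L0  bus=[-]  L0: P0=M P1=I  mem[L0]=9
21. P0: store L3 := 29  bus=[BusRdX]  L3: P0=M P1=I  mem[L3]=30
22. P1: load  L0  bus=[BusRd,Flush]  L0: P0=S P1=S  mem[L0]=86
23. P1: load  L0  bus=[-]  L0: P0=S P1=S  mem[L0]=86
24. P1: load  L0  bus=[-]  L0: P0=S P1=S  mem[L0]=86
25. P0: load  L4  bus=[-]  L4: P0=M P1=I  mem[L4]=80
26. P0: store L0 := 7  bus=[BusUpgr]  L0: P0=M P1=I  mem[L0]=86
27. P1: store L3 := 2  bus=[BusRdX,Flush]  L3: P0=I P1=M  mem[L3]=29
28. P0: load  L1  bus=[BusRd,Flush]  L1: P0=S P1=S  mem[L1]=84
29. P1: load  L2  bus=[BusRd,Flush]  L2: P0=S P1=S  mem[L2]=28

state = S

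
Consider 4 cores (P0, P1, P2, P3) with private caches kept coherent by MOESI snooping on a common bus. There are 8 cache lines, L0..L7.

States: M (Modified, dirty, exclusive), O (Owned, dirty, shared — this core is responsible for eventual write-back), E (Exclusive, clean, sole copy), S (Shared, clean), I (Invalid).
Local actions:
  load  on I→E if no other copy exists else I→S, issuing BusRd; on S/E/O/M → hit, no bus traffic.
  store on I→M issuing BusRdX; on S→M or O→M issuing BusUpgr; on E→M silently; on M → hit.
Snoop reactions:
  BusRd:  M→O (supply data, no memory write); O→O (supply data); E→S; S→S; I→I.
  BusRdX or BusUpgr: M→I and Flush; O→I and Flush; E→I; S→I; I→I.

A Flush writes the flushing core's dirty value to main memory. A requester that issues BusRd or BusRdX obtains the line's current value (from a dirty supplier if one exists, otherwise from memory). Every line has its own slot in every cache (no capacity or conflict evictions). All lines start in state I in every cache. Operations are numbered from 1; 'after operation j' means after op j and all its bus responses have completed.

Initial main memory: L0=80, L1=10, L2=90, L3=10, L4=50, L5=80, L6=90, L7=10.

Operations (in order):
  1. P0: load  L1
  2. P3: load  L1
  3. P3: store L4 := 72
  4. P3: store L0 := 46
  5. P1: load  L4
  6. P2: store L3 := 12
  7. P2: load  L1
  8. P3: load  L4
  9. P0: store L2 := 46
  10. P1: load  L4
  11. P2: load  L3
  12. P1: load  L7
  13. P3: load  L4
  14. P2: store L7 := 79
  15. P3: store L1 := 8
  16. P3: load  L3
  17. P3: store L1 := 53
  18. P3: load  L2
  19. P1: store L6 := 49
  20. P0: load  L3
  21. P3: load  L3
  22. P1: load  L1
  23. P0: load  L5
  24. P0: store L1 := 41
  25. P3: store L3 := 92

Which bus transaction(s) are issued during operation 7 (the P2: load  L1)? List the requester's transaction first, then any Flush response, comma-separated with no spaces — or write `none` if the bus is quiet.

bus = BusRd

1. P0: load  L1  bus=[BusRd]  L1: P0=E P1=I P2=I P3=I  mem[L1]=10
2. P3: load  L1  bus=[BusRd]  L1: P0=S P1=I P2=I P3=S  mem[L1]=10
3. P3: store L4 := 72  bus=[BusRdX]  L4: P0=I P1=I P2=I P3=M  mem[L4]=50
4. P3: store L0 := 46  bus=[BusRdX]  L0: P0=I P1=I P2=I P3=M  mem[L0]=80
5. P1: load  L4  bus=[BusRd]  L4: P0=I P1=S P2=I P3=O  mem[L4]=50
6. P2: store L3 := 12  bus=[BusRdX]  L3: P0=I P1=I P2=M P3=I  mem[L3]=10
7. P2: load  L1  bus=[BusRd]  L1: P0=S P1=I P2=S P3=S  mem[L1]=10
8. P3: load  L4  bus=[-]  L4: P0=I P1=S P2=I P3=O  mem[L4]=50
9. P0: store L2 := 46  bus=[BusRdX]  L2: P0=M P1=I P2=I P3=I  mem[L2]=90
10. P1: load  L4  bus=[-]  L4: P0=I P1=S P2=I P3=O  mem[L4]=50
11. P2: load  L3  bus=[-]  L3: P0=I P1=I P2=M P3=I  mem[L3]=10
12. P1: load  L7  bus=[BusRd]  L7: P0=I P1=E P2=I P3=I  mem[L7]=10
13. P3: load  L4  bus=[-]  L4: P0=I P1=S P2=I P3=O  mem[L4]=50
14. P2: store L7 := 79  bus=[BusRdX]  L7: P0=I P1=I P2=M P3=I  mem[L7]=10
15. P3: store L1 := 8  bus=[BusUpgr]  L1: P0=I P1=I P2=I P3=M  mem[L1]=10
16. P3: load  L3  bus=[BusRd]  L3: P0=I P1=I P2=O P3=S  mem[L3]=10
17. P3: store L1 := 53  bus=[-]  L1: P0=I P1=I P2=I P3=M  mem[L1]=10
18. P3: load  L2  bus=[BusRd]  L2: P0=O P1=I P2=I P3=S  mem[L2]=90
19. P1: store L6 := 49  bus=[BusRdX]  L6: P0=I P1=M P2=I P3=I  mem[L6]=90
20. P0: load  L3  bus=[BusRd]  L3: P0=S P1=I P2=O P3=S  mem[L3]=10
21. P3: load  L3  bus=[-]  L3: P0=S P1=I P2=O P3=S  mem[L3]=10
22. P1: load  L1  bus=[BusRd]  L1: P0=I P1=S P2=I P3=O  mem[L1]=10
23. P0: load  L5  bus=[BusRd]  L5: P0=E P1=I P2=I P3=I  mem[L5]=80
24. P0: store L1 := 41  bus=[BusRdX,Flush]  L1: P0=M P1=I P2=I P3=I  mem[L1]=53
25. P3: store L3 := 92  bus=[BusUpgr,Flush]  L3: P0=I P1=I P2=I P3=M  mem[L3]=12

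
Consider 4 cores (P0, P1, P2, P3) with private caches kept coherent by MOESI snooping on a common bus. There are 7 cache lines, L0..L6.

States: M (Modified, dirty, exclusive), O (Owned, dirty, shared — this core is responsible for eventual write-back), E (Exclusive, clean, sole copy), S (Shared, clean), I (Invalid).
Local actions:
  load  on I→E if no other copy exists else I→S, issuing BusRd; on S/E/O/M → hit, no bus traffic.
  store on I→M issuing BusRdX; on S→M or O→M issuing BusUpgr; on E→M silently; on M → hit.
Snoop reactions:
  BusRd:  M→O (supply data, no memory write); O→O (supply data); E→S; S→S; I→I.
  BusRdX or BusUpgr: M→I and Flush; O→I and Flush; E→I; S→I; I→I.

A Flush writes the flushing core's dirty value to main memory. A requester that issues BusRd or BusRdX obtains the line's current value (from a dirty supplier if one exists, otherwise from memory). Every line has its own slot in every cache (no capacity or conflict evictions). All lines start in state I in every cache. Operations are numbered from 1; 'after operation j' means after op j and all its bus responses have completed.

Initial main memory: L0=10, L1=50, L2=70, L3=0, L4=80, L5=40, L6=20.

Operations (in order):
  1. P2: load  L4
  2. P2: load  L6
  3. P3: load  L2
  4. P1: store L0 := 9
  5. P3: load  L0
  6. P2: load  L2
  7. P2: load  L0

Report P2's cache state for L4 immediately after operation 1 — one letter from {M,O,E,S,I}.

[1] P2: load  L4 | P0:I, P1:I, P2:E(80), P3:I | bus: BusRd
[2] P2: load  L6 | P0:I, P1:I, P2:E(20), P3:I | bus: BusRd
[3] P3: load  L2 | P0:I, P1:I, P2:I, P3:E(70) | bus: BusRd
[4] P1: store L0 := 9 | P0:I, P1:M(9), P2:I, P3:I | bus: BusRdX
[5] P3: load  L0 | P0:I, P1:O(9), P2:I, P3:S(9) | bus: BusRd
[6] P2: load  L2 | P0:I, P1:I, P2:S(70), P3:S(70) | bus: BusRd
[7] P2: load  L0 | P0:I, P1:O(9), P2:S(9), P3:S(9) | bus: BusRd

state = E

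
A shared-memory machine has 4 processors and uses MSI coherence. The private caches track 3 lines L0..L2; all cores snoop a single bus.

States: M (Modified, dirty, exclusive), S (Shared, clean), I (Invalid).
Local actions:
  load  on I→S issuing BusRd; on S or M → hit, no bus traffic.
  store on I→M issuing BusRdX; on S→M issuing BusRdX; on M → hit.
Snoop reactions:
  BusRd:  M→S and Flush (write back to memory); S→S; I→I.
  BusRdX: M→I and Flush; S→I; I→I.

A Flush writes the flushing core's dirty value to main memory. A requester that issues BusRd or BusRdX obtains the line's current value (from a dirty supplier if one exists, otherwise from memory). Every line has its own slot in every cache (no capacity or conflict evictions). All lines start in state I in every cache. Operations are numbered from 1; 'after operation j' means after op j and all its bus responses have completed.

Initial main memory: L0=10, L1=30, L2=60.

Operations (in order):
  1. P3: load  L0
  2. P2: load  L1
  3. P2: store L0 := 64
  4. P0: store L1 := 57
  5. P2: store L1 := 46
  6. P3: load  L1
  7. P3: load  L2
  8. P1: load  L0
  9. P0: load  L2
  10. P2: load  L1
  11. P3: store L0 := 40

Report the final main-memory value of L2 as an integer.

memory[L2] = 60

1. P3: load  L0  bus=[BusRd]  L0: P0=I P1=I P2=I P3=S  mem[L0]=10
2. P2: load  L1  bus=[BusRd]  L1: P0=I P1=I P2=S P3=I  mem[L1]=30
3. P2: store L0 := 64  bus=[BusRdX]  L0: P0=I P1=I P2=M P3=I  mem[L0]=10
4. P0: store L1 := 57  bus=[BusRdX]  L1: P0=M P1=I P2=I P3=I  mem[L1]=30
5. P2: store L1 := 46  bus=[BusRdX,Flush]  L1: P0=I P1=I P2=M P3=I  mem[L1]=57
6. P3: load  L1  bus=[BusRd,Flush]  L1: P0=I P1=I P2=S P3=S  mem[L1]=46
7. P3: load  L2  bus=[BusRd]  L2: P0=I P1=I P2=I P3=S  mem[L2]=60
8. P1: load  L0  bus=[BusRd,Flush]  L0: P0=I P1=S P2=S P3=I  mem[L0]=64
9. P0: load  L2  bus=[BusRd]  L2: P0=S P1=I P2=I P3=S  mem[L2]=60
10. P2: load  L1  bus=[-]  L1: P0=I P1=I P2=S P3=S  mem[L1]=46
11. P3: store L0 := 40  bus=[BusRdX]  L0: P0=I P1=I P2=I P3=M  mem[L0]=64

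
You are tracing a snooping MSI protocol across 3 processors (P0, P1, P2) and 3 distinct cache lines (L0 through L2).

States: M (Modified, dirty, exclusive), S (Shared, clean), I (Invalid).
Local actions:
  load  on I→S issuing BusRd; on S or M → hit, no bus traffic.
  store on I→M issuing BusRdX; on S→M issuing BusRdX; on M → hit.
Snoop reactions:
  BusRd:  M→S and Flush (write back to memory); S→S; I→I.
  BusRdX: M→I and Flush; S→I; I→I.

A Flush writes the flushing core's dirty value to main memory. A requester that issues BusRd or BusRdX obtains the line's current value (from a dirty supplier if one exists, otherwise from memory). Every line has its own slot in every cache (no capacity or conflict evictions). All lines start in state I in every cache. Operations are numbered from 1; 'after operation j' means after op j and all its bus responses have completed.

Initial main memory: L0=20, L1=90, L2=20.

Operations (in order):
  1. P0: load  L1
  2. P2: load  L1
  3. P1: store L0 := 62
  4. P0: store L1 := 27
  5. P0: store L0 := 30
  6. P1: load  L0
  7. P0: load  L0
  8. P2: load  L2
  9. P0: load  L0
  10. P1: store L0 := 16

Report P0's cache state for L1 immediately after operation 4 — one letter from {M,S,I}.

state = M

1. P0: load  L1  bus=[BusRd]  L1: P0=S P1=I P2=I  mem[L1]=90
2. P2: load  L1  bus=[BusRd]  L1: P0=S P1=I P2=S  mem[L1]=90
3. P1: store L0 := 62  bus=[BusRdX]  L0: P0=I P1=M P2=I  mem[L0]=20
4. P0: store L1 := 27  bus=[BusRdX]  L1: P0=M P1=I P2=I  mem[L1]=90
5. P0: store L0 := 30  bus=[BusRdX,Flush]  L0: P0=M P1=I P2=I  mem[L0]=62
6. P1: load  L0  bus=[BusRd,Flush]  L0: P0=S P1=S P2=I  mem[L0]=30
7. P0: load  L0  bus=[-]  L0: P0=S P1=S P2=I  mem[L0]=30
8. P2: load  L2  bus=[BusRd]  L2: P0=I P1=I P2=S  mem[L2]=20
9. P0: load  L0  bus=[-]  L0: P0=S P1=S P2=I  mem[L0]=30
10. P1: store L0 := 16  bus=[BusRdX]  L0: P0=I P1=M P2=I  mem[L0]=30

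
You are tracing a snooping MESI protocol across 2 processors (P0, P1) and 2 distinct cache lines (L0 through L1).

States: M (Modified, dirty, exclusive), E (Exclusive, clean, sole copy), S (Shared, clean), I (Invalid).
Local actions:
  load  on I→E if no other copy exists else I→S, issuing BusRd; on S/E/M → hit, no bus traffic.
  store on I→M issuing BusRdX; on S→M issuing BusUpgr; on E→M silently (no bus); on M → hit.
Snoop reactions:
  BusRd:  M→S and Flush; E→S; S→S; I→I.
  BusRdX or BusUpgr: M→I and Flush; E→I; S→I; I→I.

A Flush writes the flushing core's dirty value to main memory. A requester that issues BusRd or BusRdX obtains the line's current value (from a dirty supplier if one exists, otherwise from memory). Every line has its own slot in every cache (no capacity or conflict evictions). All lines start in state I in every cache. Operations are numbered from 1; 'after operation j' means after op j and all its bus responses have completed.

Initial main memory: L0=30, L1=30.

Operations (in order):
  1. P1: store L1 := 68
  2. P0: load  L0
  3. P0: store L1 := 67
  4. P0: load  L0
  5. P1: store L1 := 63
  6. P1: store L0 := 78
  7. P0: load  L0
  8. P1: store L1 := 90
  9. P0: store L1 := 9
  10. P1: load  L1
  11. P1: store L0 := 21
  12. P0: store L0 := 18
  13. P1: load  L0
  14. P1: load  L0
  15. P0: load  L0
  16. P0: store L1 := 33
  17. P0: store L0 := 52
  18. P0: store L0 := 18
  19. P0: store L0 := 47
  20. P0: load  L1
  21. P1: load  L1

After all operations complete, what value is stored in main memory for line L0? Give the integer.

memory[L0] = 18

step 1: P1: store L1 := 68  ⟶  IM  (L1)  txn=BusRdX  M[L1]=30
step 2: P0: load  L0  ⟶  EI  (L0)  txn=BusRd  M[L0]=30
step 3: P0: store L1 := 67  ⟶  MI  (L1)  txn=BusRdX+Flush  M[L1]=68
step 4: P0: load  L0  ⟶  EI  (L0)  txn=∅  M[L0]=30
step 5: P1: store L1 := 63  ⟶  IM  (L1)  txn=BusRdX+Flush  M[L1]=67
step 6: P1: store L0 := 78  ⟶  IM  (L0)  txn=BusRdX  M[L0]=30
step 7: P0: load  L0  ⟶  SS  (L0)  txn=BusRd+Flush  M[L0]=78
step 8: P1: store L1 := 90  ⟶  IM  (L1)  txn=∅  M[L1]=67
step 9: P0: store L1 := 9  ⟶  MI  (L1)  txn=BusRdX+Flush  M[L1]=90
step 10: P1: load  L1  ⟶  SS  (L1)  txn=BusRd+Flush  M[L1]=9
step 11: P1: store L0 := 21  ⟶  IM  (L0)  txn=BusUpgr  M[L0]=78
step 12: P0: store L0 := 18  ⟶  MI  (L0)  txn=BusRdX+Flush  M[L0]=21
step 13: P1: load  L0  ⟶  SS  (L0)  txn=BusRd+Flush  M[L0]=18
step 14: P1: load  L0  ⟶  SS  (L0)  txn=∅  M[L0]=18
step 15: P0: load  L0  ⟶  SS  (L0)  txn=∅  M[L0]=18
step 16: P0: store L1 := 33  ⟶  MI  (L1)  txn=BusUpgr  M[L1]=9
step 17: P0: store L0 := 52  ⟶  MI  (L0)  txn=BusUpgr  M[L0]=18
step 18: P0: store L0 := 18  ⟶  MI  (L0)  txn=∅  M[L0]=18
step 19: P0: store L0 := 47  ⟶  MI  (L0)  txn=∅  M[L0]=18
step 20: P0: load  L1  ⟶  MI  (L1)  txn=∅  M[L1]=9
step 21: P1: load  L1  ⟶  SS  (L1)  txn=BusRd+Flush  M[L1]=33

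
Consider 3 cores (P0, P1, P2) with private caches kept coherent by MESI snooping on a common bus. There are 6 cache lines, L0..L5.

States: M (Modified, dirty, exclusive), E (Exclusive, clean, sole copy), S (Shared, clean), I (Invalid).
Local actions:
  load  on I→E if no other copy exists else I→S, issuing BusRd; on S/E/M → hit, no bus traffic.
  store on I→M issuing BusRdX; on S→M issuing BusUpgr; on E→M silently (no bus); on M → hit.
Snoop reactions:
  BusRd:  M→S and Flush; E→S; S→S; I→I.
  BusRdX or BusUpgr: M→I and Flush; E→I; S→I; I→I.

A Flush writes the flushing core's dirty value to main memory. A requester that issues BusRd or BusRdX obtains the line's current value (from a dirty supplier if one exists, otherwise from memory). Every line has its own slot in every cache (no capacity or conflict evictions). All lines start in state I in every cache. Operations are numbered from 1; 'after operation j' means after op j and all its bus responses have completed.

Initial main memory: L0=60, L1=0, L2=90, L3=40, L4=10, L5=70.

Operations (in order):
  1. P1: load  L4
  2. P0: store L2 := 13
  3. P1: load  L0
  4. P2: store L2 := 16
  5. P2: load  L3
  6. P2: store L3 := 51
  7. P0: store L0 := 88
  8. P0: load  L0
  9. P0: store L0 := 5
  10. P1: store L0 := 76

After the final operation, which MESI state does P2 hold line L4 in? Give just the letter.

1. P1: load  L4  bus=[BusRd]  L4: P0=I P1=E P2=I  mem[L4]=10
2. P0: store L2 := 13  bus=[BusRdX]  L2: P0=M P1=I P2=I  mem[L2]=90
3. P1: load  L0  bus=[BusRd]  L0: P0=I P1=E P2=I  mem[L0]=60
4. P2: store L2 := 16  bus=[BusRdX,Flush]  L2: P0=I P1=I P2=M  mem[L2]=13
5. P2: load  L3  bus=[BusRd]  L3: P0=I P1=I P2=E  mem[L3]=40
6. P2: store L3 := 51  bus=[-]  L3: P0=I P1=I P2=M  mem[L3]=40
7. P0: store L0 := 88  bus=[BusRdX]  L0: P0=M P1=I P2=I  mem[L0]=60
8. P0: load  L0  bus=[-]  L0: P0=M P1=I P2=I  mem[L0]=60
9. P0: store L0 := 5  bus=[-]  L0: P0=M P1=I P2=I  mem[L0]=60
10. P1: store L0 := 76  bus=[BusRdX,Flush]  L0: P0=I P1=M P2=I  mem[L0]=5

state = I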